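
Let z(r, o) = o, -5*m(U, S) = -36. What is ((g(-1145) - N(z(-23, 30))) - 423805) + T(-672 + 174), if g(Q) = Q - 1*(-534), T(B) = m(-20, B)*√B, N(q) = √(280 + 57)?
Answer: -424416 - √337 + 36*I*√498/5 ≈ -4.2443e+5 + 160.67*I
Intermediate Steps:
m(U, S) = 36/5 (m(U, S) = -⅕*(-36) = 36/5)
N(q) = √337
T(B) = 36*√B/5
g(Q) = 534 + Q (g(Q) = Q + 534 = 534 + Q)
((g(-1145) - N(z(-23, 30))) - 423805) + T(-672 + 174) = (((534 - 1145) - √337) - 423805) + 36*√(-672 + 174)/5 = ((-611 - √337) - 423805) + 36*√(-498)/5 = (-424416 - √337) + 36*(I*√498)/5 = (-424416 - √337) + 36*I*√498/5 = -424416 - √337 + 36*I*√498/5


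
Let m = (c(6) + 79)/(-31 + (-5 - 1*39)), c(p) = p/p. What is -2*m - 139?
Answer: -2053/15 ≈ -136.87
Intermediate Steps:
c(p) = 1
m = -16/15 (m = (1 + 79)/(-31 + (-5 - 1*39)) = 80/(-31 + (-5 - 39)) = 80/(-31 - 44) = 80/(-75) = 80*(-1/75) = -16/15 ≈ -1.0667)
-2*m - 139 = -2*(-16/15) - 139 = 32/15 - 139 = -2053/15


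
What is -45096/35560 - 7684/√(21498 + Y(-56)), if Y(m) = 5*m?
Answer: -5637/4445 - 3842*√2/103 ≈ -54.020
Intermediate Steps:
-45096/35560 - 7684/√(21498 + Y(-56)) = -45096/35560 - 7684/√(21498 + 5*(-56)) = -45096*1/35560 - 7684/√(21498 - 280) = -5637/4445 - 7684*√2/206 = -5637/4445 - 3842*√2/103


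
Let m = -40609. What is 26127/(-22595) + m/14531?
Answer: -1297211792/328327945 ≈ -3.9510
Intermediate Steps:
26127/(-22595) + m/14531 = 26127/(-22595) - 40609/14531 = 26127*(-1/22595) - 40609*1/14531 = -26127/22595 - 40609/14531 = -1297211792/328327945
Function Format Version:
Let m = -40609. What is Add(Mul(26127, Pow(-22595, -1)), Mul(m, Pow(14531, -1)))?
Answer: Rational(-1297211792, 328327945) ≈ -3.9510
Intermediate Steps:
Add(Mul(26127, Pow(-22595, -1)), Mul(m, Pow(14531, -1))) = Add(Mul(26127, Pow(-22595, -1)), Mul(-40609, Pow(14531, -1))) = Add(Mul(26127, Rational(-1, 22595)), Mul(-40609, Rational(1, 14531))) = Add(Rational(-26127, 22595), Rational(-40609, 14531)) = Rational(-1297211792, 328327945)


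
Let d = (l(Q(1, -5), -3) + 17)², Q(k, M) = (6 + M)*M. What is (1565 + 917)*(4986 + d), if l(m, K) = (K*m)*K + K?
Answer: 14760454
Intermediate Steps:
Q(k, M) = M*(6 + M)
l(m, K) = K + m*K² (l(m, K) = m*K² + K = K + m*K²)
d = 961 (d = (-3*(1 - (-15)*(6 - 5)) + 17)² = (-3*(1 - (-15)) + 17)² = (-3*(1 - 3*(-5)) + 17)² = (-3*(1 + 15) + 17)² = (-3*16 + 17)² = (-48 + 17)² = (-31)² = 961)
(1565 + 917)*(4986 + d) = (1565 + 917)*(4986 + 961) = 2482*5947 = 14760454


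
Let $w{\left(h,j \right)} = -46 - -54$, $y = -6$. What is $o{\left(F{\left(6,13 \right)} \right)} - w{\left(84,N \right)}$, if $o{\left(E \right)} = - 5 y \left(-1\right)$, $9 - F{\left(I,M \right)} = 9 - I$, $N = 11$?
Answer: $-38$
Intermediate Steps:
$F{\left(I,M \right)} = I$ ($F{\left(I,M \right)} = 9 - \left(9 - I\right) = 9 + \left(-9 + I\right) = I$)
$w{\left(h,j \right)} = 8$ ($w{\left(h,j \right)} = -46 + 54 = 8$)
$o{\left(E \right)} = -30$ ($o{\left(E \right)} = \left(-5\right) \left(-6\right) \left(-1\right) = 30 \left(-1\right) = -30$)
$o{\left(F{\left(6,13 \right)} \right)} - w{\left(84,N \right)} = -30 - 8 = -38$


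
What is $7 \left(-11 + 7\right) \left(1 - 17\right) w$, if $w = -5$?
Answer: $-2240$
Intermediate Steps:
$7 \left(-11 + 7\right) \left(1 - 17\right) w = 7 \left(-11 + 7\right) \left(1 - 17\right) \left(-5\right) = 7 \left(\left(-4\right) \left(-16\right)\right) \left(-5\right) = 7 \cdot 64 \left(-5\right) = 448 \left(-5\right) = -2240$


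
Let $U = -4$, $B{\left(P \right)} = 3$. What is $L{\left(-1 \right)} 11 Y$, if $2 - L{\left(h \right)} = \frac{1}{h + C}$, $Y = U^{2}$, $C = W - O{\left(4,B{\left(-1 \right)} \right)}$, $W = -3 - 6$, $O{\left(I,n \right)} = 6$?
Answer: $363$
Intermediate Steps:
$W = -9$ ($W = -3 - 6 = -9$)
$C = -15$ ($C = -9 - 6 = -15$)
$Y = 16$ ($Y = \left(-4\right)^{2} = 16$)
$L{\left(h \right)} = 2 - \frac{1}{-15 + h}$ ($L{\left(h \right)} = 2 - \frac{1}{h - 15} = 2 - \frac{1}{-15 + h}$)
$L{\left(-1 \right)} 11 Y = \frac{-31 + 2 \left(-1\right)}{-15 - 1} \cdot 11 \cdot 16 = \frac{-31 - 2}{-16} \cdot 11 \cdot 16 = \left(- \frac{1}{16}\right) \left(-33\right) 11 \cdot 16 = \frac{33}{16} \cdot 11 \cdot 16 = \frac{363}{16} \cdot 16 = 363$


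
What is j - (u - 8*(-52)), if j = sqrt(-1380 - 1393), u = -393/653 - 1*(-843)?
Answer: -821734/653 + I*sqrt(2773) ≈ -1258.4 + 52.659*I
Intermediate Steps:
u = 550086/653 (u = -393*1/653 + 843 = -393/653 + 843 = 550086/653 ≈ 842.40)
j = I*sqrt(2773) (j = sqrt(-2773) = I*sqrt(2773) ≈ 52.659*I)
j - (u - 8*(-52)) = I*sqrt(2773) - (550086/653 - 8*(-52)) = I*sqrt(2773) - (550086/653 - 1*(-416)) = I*sqrt(2773) - (550086/653 + 416) = I*sqrt(2773) - 1*821734/653 = I*sqrt(2773) - 821734/653 = -821734/653 + I*sqrt(2773)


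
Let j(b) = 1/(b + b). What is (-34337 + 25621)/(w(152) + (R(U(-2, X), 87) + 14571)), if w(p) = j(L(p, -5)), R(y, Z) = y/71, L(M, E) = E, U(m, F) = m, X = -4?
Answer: -6188360/10345319 ≈ -0.59818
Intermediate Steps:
R(y, Z) = y/71 (R(y, Z) = y*(1/71) = y/71)
j(b) = 1/(2*b)
w(p) = -⅒ (w(p) = (½)/(-5) = (½)*(-⅕) = -⅒)
(-34337 + 25621)/(w(152) + (R(U(-2, X), 87) + 14571)) = (-34337 + 25621)/(-⅒ + ((1/71)*(-2) + 14571)) = -8716/(-⅒ + (-2/71 + 14571)) = -8716/(-⅒ + 1034539/71) = -8716/10345319/710 = -8716*710/10345319 = -6188360/10345319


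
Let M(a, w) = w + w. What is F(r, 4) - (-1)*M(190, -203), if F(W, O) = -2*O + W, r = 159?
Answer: -255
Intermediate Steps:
M(a, w) = 2*w
F(W, O) = W - 2*O
F(r, 4) - (-1)*M(190, -203) = (159 - 2*4) - (-1)*2*(-203) = (159 - 8) - (-1)*(-406) = 151 - 1*406 = 151 - 406 = -255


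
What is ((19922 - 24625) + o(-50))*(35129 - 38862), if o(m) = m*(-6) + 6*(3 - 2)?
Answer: 16414001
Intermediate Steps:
o(m) = 6 - 6*m (o(m) = -6*m + 6*1 = -6*m + 6 = 6 - 6*m)
((19922 - 24625) + o(-50))*(35129 - 38862) = ((19922 - 24625) + (6 - 6*(-50)))*(35129 - 38862) = (-4703 + (6 + 300))*(-3733) = (-4703 + 306)*(-3733) = -4397*(-3733) = 16414001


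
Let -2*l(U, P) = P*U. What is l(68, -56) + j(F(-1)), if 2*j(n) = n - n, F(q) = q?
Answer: 1904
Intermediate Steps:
j(n) = 0 (j(n) = (n - n)/2 = (1/2)*0 = 0)
l(U, P) = -P*U/2
l(68, -56) + j(F(-1)) = -1/2*(-56)*68 + 0 = 1904 + 0 = 1904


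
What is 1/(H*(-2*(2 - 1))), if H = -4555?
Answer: 1/9110 ≈ 0.00010977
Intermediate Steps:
1/(H*(-2*(2 - 1))) = 1/(-(-9110)*(2 - 1)) = 1/(-(-9110)) = 1/(-4555*(-2)) = 1/9110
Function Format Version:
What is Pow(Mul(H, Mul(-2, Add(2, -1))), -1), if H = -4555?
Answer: Rational(1, 9110) ≈ 0.00010977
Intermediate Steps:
Pow(Mul(H, Mul(-2, Add(2, -1))), -1) = Pow(Mul(-4555, Mul(-2, Add(2, -1))), -1) = Pow(Mul(-4555, Mul(-2, 1)), -1) = Pow(Mul(-4555, -2), -1) = Pow(9110, -1) = Rational(1, 9110)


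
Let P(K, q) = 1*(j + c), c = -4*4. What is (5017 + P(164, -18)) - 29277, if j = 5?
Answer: -24271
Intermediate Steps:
c = -16
P(K, q) = -11 (P(K, q) = 1*(5 - 16) = 1*(-11) = -11)
(5017 + P(164, -18)) - 29277 = (5017 - 11) - 29277 = 5006 - 29277 = -24271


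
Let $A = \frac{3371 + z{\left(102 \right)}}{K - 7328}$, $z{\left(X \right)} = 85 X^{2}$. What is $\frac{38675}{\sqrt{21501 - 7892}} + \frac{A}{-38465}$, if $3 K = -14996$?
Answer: $\frac{2663133}{1422435700} + \frac{38675 \sqrt{13609}}{13609} \approx 331.53$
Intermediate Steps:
$K = - \frac{14996}{3}$ ($K = \frac{1}{3} \left(-14996\right) = - \frac{14996}{3} \approx -4998.7$)
$A = - \frac{2663133}{36980}$ ($A = \frac{3371 + 85 \cdot 102^{2}}{- \frac{14996}{3} - 7328} = \frac{3371 + 85 \cdot 10404}{- \frac{36980}{3}} = \left(3371 + 884340\right) \left(- \frac{3}{36980}\right) = 887711 \left(- \frac{3}{36980}\right) = - \frac{2663133}{36980} \approx -72.016$)
$\frac{38675}{\sqrt{21501 - 7892}} + \frac{A}{-38465} = \frac{38675}{\sqrt{21501 - 7892}} - \frac{2663133}{36980 \left(-38465\right)} = \frac{38675}{\sqrt{13609}} - - \frac{2663133}{1422435700} = 38675 \frac{\sqrt{13609}}{13609} + \frac{2663133}{1422435700} = \frac{38675 \sqrt{13609}}{13609} + \frac{2663133}{1422435700} = \frac{2663133}{1422435700} + \frac{38675 \sqrt{13609}}{13609}$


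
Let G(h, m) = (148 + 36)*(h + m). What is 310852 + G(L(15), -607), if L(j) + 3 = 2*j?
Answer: 204132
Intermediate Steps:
L(j) = -3 + 2*j
G(h, m) = 184*h + 184*m (G(h, m) = 184*(h + m) = 184*h + 184*m)
310852 + G(L(15), -607) = 310852 + (184*(-3 + 2*15) + 184*(-607)) = 310852 + (184*(-3 + 30) - 111688) = 310852 + (184*27 - 111688) = 310852 + (4968 - 111688) = 310852 - 106720 = 204132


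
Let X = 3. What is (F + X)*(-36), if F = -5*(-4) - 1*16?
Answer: -252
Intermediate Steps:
F = 4 (F = 20 - 16 = 4)
(F + X)*(-36) = (4 + 3)*(-36) = 7*(-36) = -252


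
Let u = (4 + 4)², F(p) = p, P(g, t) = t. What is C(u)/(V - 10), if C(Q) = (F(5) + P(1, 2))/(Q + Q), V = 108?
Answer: 1/1792 ≈ 0.00055804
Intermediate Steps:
u = 64 (u = 8² = 64)
C(Q) = 7/(2*Q) (C(Q) = (5 + 2)/(Q + Q) = 7/((2*Q)) = 7*(1/(2*Q)) = 7/(2*Q))
C(u)/(V - 10) = ((7/2)/64)/(108 - 10) = ((7/2)*(1/64))/98 = (7/128)*(1/98) = 1/1792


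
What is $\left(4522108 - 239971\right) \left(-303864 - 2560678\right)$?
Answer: $-12266361286254$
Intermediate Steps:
$\left(4522108 - 239971\right) \left(-303864 - 2560678\right) = 4282137 \left(-2864542\right) = -12266361286254$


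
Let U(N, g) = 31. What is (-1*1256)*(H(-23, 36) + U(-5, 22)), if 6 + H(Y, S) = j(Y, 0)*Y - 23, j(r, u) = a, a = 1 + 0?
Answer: 26376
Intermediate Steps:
a = 1
j(r, u) = 1
H(Y, S) = -29 + Y (H(Y, S) = -6 + (1*Y - 23) = -6 + (Y - 23) = -6 + (-23 + Y) = -29 + Y)
(-1*1256)*(H(-23, 36) + U(-5, 22)) = (-1*1256)*((-29 - 23) + 31) = -1256*(-52 + 31) = -1256*(-21) = 26376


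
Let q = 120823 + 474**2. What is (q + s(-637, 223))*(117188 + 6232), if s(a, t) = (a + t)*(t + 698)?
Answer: -4417818900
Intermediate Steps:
q = 345499 (q = 120823 + 224676 = 345499)
s(a, t) = (698 + t)*(a + t) (s(a, t) = (a + t)*(698 + t) = (698 + t)*(a + t))
(q + s(-637, 223))*(117188 + 6232) = (345499 + (223**2 + 698*(-637) + 698*223 - 637*223))*(117188 + 6232) = (345499 + (49729 - 444626 + 155654 - 142051))*123420 = (345499 - 381294)*123420 = -35795*123420 = -4417818900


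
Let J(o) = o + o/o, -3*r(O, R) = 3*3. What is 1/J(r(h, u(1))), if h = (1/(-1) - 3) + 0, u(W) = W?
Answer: -1/2 ≈ -0.50000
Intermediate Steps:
h = -4 (h = (-1 - 3) + 0 = -4 + 0 = -4)
r(O, R) = -3
J(o) = 1 + o (J(o) = o + 1 = 1 + o)
1/J(r(h, u(1))) = 1/(1 - 3) = 1/(-2) = -1/2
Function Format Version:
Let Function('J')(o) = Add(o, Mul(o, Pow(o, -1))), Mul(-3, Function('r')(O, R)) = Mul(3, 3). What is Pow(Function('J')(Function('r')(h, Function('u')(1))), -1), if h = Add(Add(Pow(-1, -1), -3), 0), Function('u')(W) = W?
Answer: Rational(-1, 2) ≈ -0.50000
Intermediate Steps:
h = -4 (h = Add(Add(-1, -3), 0) = Add(-4, 0) = -4)
Function('r')(O, R) = -3 (Function('r')(O, R) = Mul(Rational(-1, 3), Mul(3, 3)) = Mul(Rational(-1, 3), 9) = -3)
Function('J')(o) = Add(1, o) (Function('J')(o) = Add(o, 1) = Add(1, o))
Pow(Function('J')(Function('r')(h, Function('u')(1))), -1) = Pow(Add(1, -3), -1) = Pow(-2, -1) = Rational(-1, 2)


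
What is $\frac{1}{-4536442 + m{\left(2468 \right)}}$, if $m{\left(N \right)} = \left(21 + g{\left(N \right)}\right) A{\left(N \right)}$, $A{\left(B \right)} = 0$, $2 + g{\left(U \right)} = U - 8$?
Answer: $- \frac{1}{4536442} \approx -2.2044 \cdot 10^{-7}$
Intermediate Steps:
$g{\left(U \right)} = -10 + U$ ($g{\left(U \right)} = -2 + \left(U - 8\right) = -2 + \left(-8 + U\right) = -10 + U$)
$m{\left(N \right)} = 0$ ($m{\left(N \right)} = \left(21 + \left(-10 + N\right)\right) 0 = \left(11 + N\right) 0 = 0$)
$\frac{1}{-4536442 + m{\left(2468 \right)}} = \frac{1}{-4536442 + 0} = \frac{1}{-4536442} = - \frac{1}{4536442}$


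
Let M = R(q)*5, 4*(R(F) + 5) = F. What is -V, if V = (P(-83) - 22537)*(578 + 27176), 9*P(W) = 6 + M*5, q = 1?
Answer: 11265112691/18 ≈ 6.2584e+8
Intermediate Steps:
R(F) = -5 + F/4
M = -95/4 (M = (-5 + (1/4)*1)*5 = (-5 + 1/4)*5 = -19/4*5 = -95/4 ≈ -23.750)
P(W) = -451/36 (P(W) = (6 - 95/4*5)/9 = (6 - 475/4)/9 = (1/9)*(-451/4) = -451/36)
V = -11265112691/18 (V = (-451/36 - 22537)*(578 + 27176) = -811783/36*27754 = -11265112691/18 ≈ -6.2584e+8)
-V = -1*(-11265112691/18) = 11265112691/18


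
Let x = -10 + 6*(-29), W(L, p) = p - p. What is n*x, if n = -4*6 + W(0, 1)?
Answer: 4416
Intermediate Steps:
W(L, p) = 0
n = -24 (n = -4*6 + 0 = -24 + 0 = -24)
x = -184 (x = -10 - 174 = -184)
n*x = -24*(-184) = 4416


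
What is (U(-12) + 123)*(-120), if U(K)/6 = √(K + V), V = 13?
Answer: -15480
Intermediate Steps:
U(K) = 6*√(13 + K) (U(K) = 6*√(K + 13) = 6*√(13 + K))
(U(-12) + 123)*(-120) = (6*√(13 - 12) + 123)*(-120) = (6*√1 + 123)*(-120) = (6*1 + 123)*(-120) = (6 + 123)*(-120) = 129*(-120) = -15480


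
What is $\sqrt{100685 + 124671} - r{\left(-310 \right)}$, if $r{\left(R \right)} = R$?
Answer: $310 + 2 \sqrt{56339} \approx 784.72$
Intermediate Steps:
$\sqrt{100685 + 124671} - r{\left(-310 \right)} = \sqrt{100685 + 124671} - -310 = \sqrt{225356} + 310 = 2 \sqrt{56339} + 310 = 310 + 2 \sqrt{56339}$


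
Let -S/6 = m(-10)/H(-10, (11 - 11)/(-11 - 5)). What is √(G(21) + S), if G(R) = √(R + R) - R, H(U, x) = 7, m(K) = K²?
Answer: √(-5229 + 49*√42)/7 ≈ 10.012*I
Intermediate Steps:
G(R) = -R + √2*√R (G(R) = √(2*R) - R = √2*√R - R = -R + √2*√R)
S = -600/7 (S = -6*(-10)²/7 = -600/7 ≈ -85.714)
√(G(21) + S) = √((-1*21 + √2*√21) - 600/7) = √((-21 + √42) - 600/7) = √(-747/7 + √42)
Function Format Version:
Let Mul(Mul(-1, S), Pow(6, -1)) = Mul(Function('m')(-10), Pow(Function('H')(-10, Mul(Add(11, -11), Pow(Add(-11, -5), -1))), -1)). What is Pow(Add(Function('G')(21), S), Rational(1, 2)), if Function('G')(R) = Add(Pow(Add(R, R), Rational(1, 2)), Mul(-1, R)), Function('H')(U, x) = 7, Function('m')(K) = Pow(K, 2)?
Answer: Mul(Rational(1, 7), Pow(Add(-5229, Mul(49, Pow(42, Rational(1, 2)))), Rational(1, 2))) ≈ Mul(10.012, I)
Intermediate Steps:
Function('G')(R) = Add(Mul(-1, R), Mul(Pow(2, Rational(1, 2)), Pow(R, Rational(1, 2)))) (Function('G')(R) = Add(Pow(Mul(2, R), Rational(1, 2)), Mul(-1, R)) = Add(Mul(Pow(2, Rational(1, 2)), Pow(R, Rational(1, 2))), Mul(-1, R)) = Add(Mul(-1, R), Mul(Pow(2, Rational(1, 2)), Pow(R, Rational(1, 2)))))
S = Rational(-600, 7) (S = Mul(-6, Mul(Pow(-10, 2), Pow(7, -1))) = Mul(-6, Mul(100, Rational(1, 7))) = Mul(-6, Rational(100, 7)) = Rational(-600, 7) ≈ -85.714)
Pow(Add(Function('G')(21), S), Rational(1, 2)) = Pow(Add(Add(Mul(-1, 21), Mul(Pow(2, Rational(1, 2)), Pow(21, Rational(1, 2)))), Rational(-600, 7)), Rational(1, 2)) = Pow(Add(Add(-21, Pow(42, Rational(1, 2))), Rational(-600, 7)), Rational(1, 2)) = Pow(Add(Rational(-747, 7), Pow(42, Rational(1, 2))), Rational(1, 2))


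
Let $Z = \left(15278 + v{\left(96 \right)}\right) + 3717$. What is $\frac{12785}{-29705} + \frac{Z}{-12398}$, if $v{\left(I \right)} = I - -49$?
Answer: $- \frac{72706213}{36828259} \approx -1.9742$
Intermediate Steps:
$v{\left(I \right)} = 49 + I$ ($v{\left(I \right)} = I + 49 = 49 + I$)
$Z = 19140$ ($Z = \left(15278 + \left(49 + 96\right)\right) + 3717 = \left(15278 + 145\right) + 3717 = 15423 + 3717 = 19140$)
$\frac{12785}{-29705} + \frac{Z}{-12398} = \frac{12785}{-29705} + \frac{19140}{-12398} = 12785 \left(- \frac{1}{29705}\right) + 19140 \left(- \frac{1}{12398}\right) = - \frac{2557}{5941} - \frac{9570}{6199} = - \frac{72706213}{36828259}$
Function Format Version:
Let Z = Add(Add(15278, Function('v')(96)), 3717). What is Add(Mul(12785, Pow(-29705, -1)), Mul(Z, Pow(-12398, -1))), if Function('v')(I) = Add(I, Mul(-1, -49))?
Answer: Rational(-72706213, 36828259) ≈ -1.9742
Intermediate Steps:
Function('v')(I) = Add(49, I) (Function('v')(I) = Add(I, 49) = Add(49, I))
Z = 19140 (Z = Add(Add(15278, Add(49, 96)), 3717) = Add(Add(15278, 145), 3717) = Add(15423, 3717) = 19140)
Add(Mul(12785, Pow(-29705, -1)), Mul(Z, Pow(-12398, -1))) = Add(Mul(12785, Pow(-29705, -1)), Mul(19140, Pow(-12398, -1))) = Add(Mul(12785, Rational(-1, 29705)), Mul(19140, Rational(-1, 12398))) = Add(Rational(-2557, 5941), Rational(-9570, 6199)) = Rational(-72706213, 36828259)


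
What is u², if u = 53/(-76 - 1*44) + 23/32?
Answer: 17689/230400 ≈ 0.076775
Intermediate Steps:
u = 133/480 (u = 53/(-76 - 44) + 23*(1/32) = 53/(-120) + 23/32 = 53*(-1/120) + 23/32 = -53/120 + 23/32 = 133/480 ≈ 0.27708)
u² = (133/480)² = 17689/230400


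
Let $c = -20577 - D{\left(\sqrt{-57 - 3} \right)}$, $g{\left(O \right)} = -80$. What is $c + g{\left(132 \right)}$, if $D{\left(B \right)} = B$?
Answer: $-20657 - 2 i \sqrt{15} \approx -20657.0 - 7.746 i$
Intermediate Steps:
$c = -20577 - 2 i \sqrt{15}$ ($c = -20577 - \sqrt{-57 - 3} = -20577 - \sqrt{-60} = -20577 - 2 i \sqrt{15} \approx -20577.0 - 7.746 i$)
$c + g{\left(132 \right)} = \left(-20577 - 2 i \sqrt{15}\right) - 80 = -20657 - 2 i \sqrt{15}$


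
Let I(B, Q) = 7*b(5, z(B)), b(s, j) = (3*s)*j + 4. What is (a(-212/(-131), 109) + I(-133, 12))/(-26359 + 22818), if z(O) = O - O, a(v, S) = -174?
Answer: 146/3541 ≈ 0.041231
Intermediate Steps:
z(O) = 0
b(s, j) = 4 + 3*j*s (b(s, j) = 3*j*s + 4 = 4 + 3*j*s)
I(B, Q) = 28 (I(B, Q) = 7*(4 + 3*0*5) = 7*(4 + 0) = 7*4 = 28)
(a(-212/(-131), 109) + I(-133, 12))/(-26359 + 22818) = (-174 + 28)/(-26359 + 22818) = -146/(-3541) = -146*(-1/3541) = 146/3541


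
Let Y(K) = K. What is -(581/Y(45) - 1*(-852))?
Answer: -38921/45 ≈ -864.91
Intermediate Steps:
-(581/Y(45) - 1*(-852)) = -(581/45 - 1*(-852)) = -(581*(1/45) + 852) = -(581/45 + 852) = -1*38921/45 = -38921/45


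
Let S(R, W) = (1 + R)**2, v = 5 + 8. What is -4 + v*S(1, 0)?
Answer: 48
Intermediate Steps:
v = 13
-4 + v*S(1, 0) = -4 + 13*(1 + 1)**2 = -4 + 13*2**2 = -4 + 13*4 = -4 + 52 = 48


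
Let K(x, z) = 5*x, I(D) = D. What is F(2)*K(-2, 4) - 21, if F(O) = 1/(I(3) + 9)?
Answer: -131/6 ≈ -21.833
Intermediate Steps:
F(O) = 1/12 (F(O) = 1/(3 + 9) = 1/12)
F(2)*K(-2, 4) - 21 = (5*(-2))/12 - 21 = (1/12)*(-10) - 21 = -5/6 - 21 = -131/6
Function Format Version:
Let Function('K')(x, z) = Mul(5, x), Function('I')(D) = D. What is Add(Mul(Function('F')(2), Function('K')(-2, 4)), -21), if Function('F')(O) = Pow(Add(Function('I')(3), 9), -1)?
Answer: Rational(-131, 6) ≈ -21.833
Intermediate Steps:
Function('F')(O) = Rational(1, 12) (Function('F')(O) = Pow(Add(3, 9), -1) = Pow(12, -1) = Rational(1, 12))
Add(Mul(Function('F')(2), Function('K')(-2, 4)), -21) = Add(Mul(Rational(1, 12), Mul(5, -2)), -21) = Add(Mul(Rational(1, 12), -10), -21) = Add(Rational(-5, 6), -21) = Rational(-131, 6)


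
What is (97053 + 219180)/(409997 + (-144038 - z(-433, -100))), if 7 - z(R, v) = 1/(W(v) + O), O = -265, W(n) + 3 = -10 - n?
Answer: 56289474/47339455 ≈ 1.1891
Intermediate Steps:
W(n) = -13 - n (W(n) = -3 + (-10 - n) = -13 - n)
z(R, v) = 7 - 1/(-278 - v) (z(R, v) = 7 - 1/((-13 - v) - 265) = 7 - 1/(-278 - v))
(97053 + 219180)/(409997 + (-144038 - z(-433, -100))) = (97053 + 219180)/(409997 + (-144038 - (1947 + 7*(-100))/(278 - 100))) = 316233/(409997 + (-144038 - (1947 - 700)/178)) = 316233/(409997 + (-144038 - 1247/178)) = 316233/(409997 - 25640011/178) = 316233/(47339455/178) = 316233*(178/47339455) = 56289474/47339455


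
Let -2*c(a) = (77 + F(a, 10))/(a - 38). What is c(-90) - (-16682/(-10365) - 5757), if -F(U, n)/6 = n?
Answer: 15271759693/2653440 ≈ 5755.5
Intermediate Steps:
F(U, n) = -6*n
c(a) = -17/(2*(-38 + a)) (c(a) = -(77 - 6*10)/(2*(a - 38)) = -(77 - 60)/(2*(-38 + a)) = -17/(2*(-38 + a)))
c(-90) - (-16682/(-10365) - 5757) = -17/(-76 + 2*(-90)) - (-16682/(-10365) - 5757) = -17/(-76 - 180) - (-16682*(-1/10365) - 5757) = -17/(-256) - (16682/10365 - 5757) = -17*(-1/256) - 1*(-59654623/10365) = 17/256 + 59654623/10365 = 15271759693/2653440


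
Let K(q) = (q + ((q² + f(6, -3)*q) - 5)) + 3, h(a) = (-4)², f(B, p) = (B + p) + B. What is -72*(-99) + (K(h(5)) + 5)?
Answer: 7547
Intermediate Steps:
f(B, p) = p + 2*B
h(a) = 16
K(q) = -2 + q² + 10*q (K(q) = (q + ((q² + (-3 + 2*6)*q) - 5)) + 3 = (q + ((q² + (-3 + 12)*q) - 5)) + 3 = (q + ((q² + 9*q) - 5)) + 3 = (q + (-5 + q² + 9*q)) + 3 = (-5 + q² + 10*q) + 3 = -2 + q² + 10*q)
-72*(-99) + (K(h(5)) + 5) = -72*(-99) + ((-2 + 16² + 10*16) + 5) = 7128 + ((-2 + 256 + 160) + 5) = 7128 + (414 + 5) = 7128 + 419 = 7547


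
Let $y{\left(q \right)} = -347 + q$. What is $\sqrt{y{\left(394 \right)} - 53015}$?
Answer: $2 i \sqrt{13242} \approx 230.15 i$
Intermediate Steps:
$\sqrt{y{\left(394 \right)} - 53015} = \sqrt{\left(-347 + 394\right) - 53015} = \sqrt{47 - 53015} = \sqrt{-52968} = 2 i \sqrt{13242}$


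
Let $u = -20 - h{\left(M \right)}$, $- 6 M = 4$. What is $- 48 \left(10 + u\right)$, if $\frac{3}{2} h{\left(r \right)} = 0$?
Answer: $480$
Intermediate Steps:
$M = - \frac{2}{3}$ ($M = \left(- \frac{1}{6}\right) 4 = - \frac{2}{3} \approx -0.66667$)
$h{\left(r \right)} = 0$ ($h{\left(r \right)} = \frac{2}{3} \cdot 0 = 0$)
$u = -20$ ($u = -20 - 0 = -20 + 0 = -20$)
$- 48 \left(10 + u\right) = - 48 \left(10 - 20\right) = \left(-48\right) \left(-10\right) = 480$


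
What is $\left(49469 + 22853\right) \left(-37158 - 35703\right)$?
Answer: $-5269453242$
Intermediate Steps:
$\left(49469 + 22853\right) \left(-37158 - 35703\right) = 72322 \left(-72861\right) = -5269453242$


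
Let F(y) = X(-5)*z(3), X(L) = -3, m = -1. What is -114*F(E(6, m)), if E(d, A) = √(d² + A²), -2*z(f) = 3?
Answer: -513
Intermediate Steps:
z(f) = -3/2 (z(f) = -½*3 = -3/2)
E(d, A) = √(A² + d²)
F(y) = 9/2 (F(y) = -3*(-3/2) = 9/2)
-114*F(E(6, m)) = -114*9/2 = -513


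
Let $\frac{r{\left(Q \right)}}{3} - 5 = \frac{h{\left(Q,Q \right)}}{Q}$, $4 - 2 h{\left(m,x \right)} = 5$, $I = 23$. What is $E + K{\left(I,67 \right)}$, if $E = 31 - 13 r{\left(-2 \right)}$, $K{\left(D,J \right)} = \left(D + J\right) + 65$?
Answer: $- \frac{75}{4} \approx -18.75$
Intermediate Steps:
$h{\left(m,x \right)} = - \frac{1}{2}$ ($h{\left(m,x \right)} = 2 - \frac{5}{2} = - \frac{1}{2}$)
$r{\left(Q \right)} = 15 - \frac{3}{2 Q}$ ($r{\left(Q \right)} = 15 + 3 \left(- \frac{1}{2 Q}\right) = 15 - \frac{3}{2 Q}$)
$K{\left(D,J \right)} = 65 + D + J$
$E = - \frac{695}{4}$ ($E = 31 - 13 \left(15 - \frac{3}{2 \left(-2\right)}\right) = 31 - 13 \left(15 - - \frac{3}{4}\right) = 31 - 13 \left(15 + \frac{3}{4}\right) = 31 - \frac{819}{4} = - \frac{695}{4} \approx -173.75$)
$E + K{\left(I,67 \right)} = - \frac{695}{4} + \left(65 + 23 + 67\right) = - \frac{695}{4} + 155 = - \frac{75}{4}$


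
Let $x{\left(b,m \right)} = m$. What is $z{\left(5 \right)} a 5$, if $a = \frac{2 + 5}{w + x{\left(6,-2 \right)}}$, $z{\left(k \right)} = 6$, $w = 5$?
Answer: $70$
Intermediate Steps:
$a = \frac{7}{3}$ ($a = \frac{2 + 5}{5 - 2} = \frac{7}{3} \approx 2.3333$)
$z{\left(5 \right)} a 5 = 6 \cdot \frac{7}{3} \cdot 5 = 14 \cdot 5 = 70$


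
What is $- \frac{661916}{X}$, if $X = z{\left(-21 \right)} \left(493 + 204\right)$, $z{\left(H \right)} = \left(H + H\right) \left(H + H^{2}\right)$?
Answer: $\frac{165479}{3073770} \approx 0.053836$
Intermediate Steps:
$z{\left(H \right)} = 2 H \left(H + H^{2}\right)$
$X = -12295080$ ($X = 2 \left(-21\right)^{2} \left(1 - 21\right) \left(493 + 204\right) = 2 \cdot 441 \left(-20\right) 697 = \left(-17640\right) 697 = -12295080$)
$- \frac{661916}{X} = - \frac{661916}{-12295080} = \left(-661916\right) \left(- \frac{1}{12295080}\right) = \frac{165479}{3073770}$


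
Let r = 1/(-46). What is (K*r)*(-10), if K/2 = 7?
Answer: 70/23 ≈ 3.0435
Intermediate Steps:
K = 14 (K = 2*7 = 14)
r = -1/46 ≈ -0.021739
(K*r)*(-10) = (14*(-1/46))*(-10) = -7/23*(-10) = 70/23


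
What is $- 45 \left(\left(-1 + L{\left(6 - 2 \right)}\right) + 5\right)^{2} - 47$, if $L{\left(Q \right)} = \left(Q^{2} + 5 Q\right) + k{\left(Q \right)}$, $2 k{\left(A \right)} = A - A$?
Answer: $-72047$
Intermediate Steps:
$k{\left(A \right)} = 0$ ($k{\left(A \right)} = \frac{A - A}{2} = \frac{1}{2} \cdot 0 = 0$)
$L{\left(Q \right)} = Q^{2} + 5 Q$ ($L{\left(Q \right)} = \left(Q^{2} + 5 Q\right) + 0 = Q^{2} + 5 Q$)
$- 45 \left(\left(-1 + L{\left(6 - 2 \right)}\right) + 5\right)^{2} - 47 = - 45 \left(\left(-1 + \left(6 - 2\right) \left(5 + \left(6 - 2\right)\right)\right) + 5\right)^{2} - 47 = - 45 \left(\left(-1 + 4 \left(5 + 4\right)\right) + 5\right)^{2} - 47 = - 45 \left(\left(-1 + 4 \cdot 9\right) + 5\right)^{2} - 47 = - 45 \left(\left(-1 + 36\right) + 5\right)^{2} - 47 = - 45 \left(35 + 5\right)^{2} - 47 = - 45 \cdot 40^{2} - 47 = \left(-45\right) 1600 - 47 = -72000 - 47 = -72047$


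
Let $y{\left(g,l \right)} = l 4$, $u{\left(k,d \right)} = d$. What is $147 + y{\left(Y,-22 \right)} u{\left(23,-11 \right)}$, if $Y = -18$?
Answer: $1115$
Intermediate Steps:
$y{\left(g,l \right)} = 4 l$
$147 + y{\left(Y,-22 \right)} u{\left(23,-11 \right)} = 147 + 4 \left(-22\right) \left(-11\right) = 147 - -968 = 147 + 968 = 1115$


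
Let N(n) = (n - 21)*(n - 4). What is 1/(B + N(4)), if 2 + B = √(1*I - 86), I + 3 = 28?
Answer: -2/65 - I*√61/65 ≈ -0.030769 - 0.12016*I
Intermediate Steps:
N(n) = (-21 + n)*(-4 + n)
I = 25 (I = -3 + 28 = 25)
B = -2 + I*√61 (B = -2 + √(1*25 - 86) = -2 + √(25 - 86) = -2 + √(-61) = -2 + I*√61 ≈ -2.0 + 7.8102*I)
1/(B + N(4)) = 1/((-2 + I*√61) + (84 + 4² - 25*4)) = 1/((-2 + I*√61) + (84 + 16 - 100)) = 1/((-2 + I*√61) + 0) = 1/(-2 + I*√61)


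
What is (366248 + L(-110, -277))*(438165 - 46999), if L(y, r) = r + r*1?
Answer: 143047059204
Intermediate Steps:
L(y, r) = 2*r (L(y, r) = r + r = 2*r)
(366248 + L(-110, -277))*(438165 - 46999) = (366248 + 2*(-277))*(438165 - 46999) = (366248 - 554)*391166 = 365694*391166 = 143047059204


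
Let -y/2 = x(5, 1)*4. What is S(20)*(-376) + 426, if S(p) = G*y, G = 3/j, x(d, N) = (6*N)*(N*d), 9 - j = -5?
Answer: 138342/7 ≈ 19763.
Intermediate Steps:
j = 14 (j = 9 - 1*(-5) = 9 + 5 = 14)
x(d, N) = 6*d*N²
G = 3/14 ≈ 0.21429
y = -240 (y = -2*6*5*1²*4 = -2*6*5*1*4 = -60*4 = -2*120 = -240)
S(p) = -360/7 (S(p) = (3/14)*(-240) = -360/7)
S(20)*(-376) + 426 = -360/7*(-376) + 426 = 135360/7 + 426 = 138342/7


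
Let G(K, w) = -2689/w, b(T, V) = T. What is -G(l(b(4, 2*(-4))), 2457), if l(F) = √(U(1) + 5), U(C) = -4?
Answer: 2689/2457 ≈ 1.0944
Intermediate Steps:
l(F) = 1 (l(F) = √(-4 + 5) = √1 = 1)
-G(l(b(4, 2*(-4))), 2457) = -(-2689)/2457 = -1*(-2689/2457) = 2689/2457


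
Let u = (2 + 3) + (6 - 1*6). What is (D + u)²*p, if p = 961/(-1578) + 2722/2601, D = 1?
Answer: 1197170/76007 ≈ 15.751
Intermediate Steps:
p = 598585/1368126 (p = 961*(-1/1578) + 2722*(1/2601) = -961/1578 + 2722/2601 = 598585/1368126 ≈ 0.43752)
u = 5 (u = 5 + (6 - 6) = 5 + 0 = 5)
(D + u)²*p = (1 + 5)²*(598585/1368126) = 6²*(598585/1368126) = 36*(598585/1368126) = 1197170/76007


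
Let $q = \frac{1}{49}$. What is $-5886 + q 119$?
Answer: $- \frac{41185}{7} \approx -5883.6$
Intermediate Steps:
$q = \frac{1}{49} \approx 0.020408$
$-5886 + q 119 = -5886 + \frac{1}{49} \cdot 119 = -5886 + \frac{17}{7} = - \frac{41185}{7}$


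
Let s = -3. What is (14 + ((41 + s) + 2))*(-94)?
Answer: -5076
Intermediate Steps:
(14 + ((41 + s) + 2))*(-94) = (14 + ((41 - 3) + 2))*(-94) = (14 + (38 + 2))*(-94) = (14 + 40)*(-94) = 54*(-94) = -5076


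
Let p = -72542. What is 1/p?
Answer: -1/72542 ≈ -1.3785e-5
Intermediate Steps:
1/p = 1/(-72542) = -1/72542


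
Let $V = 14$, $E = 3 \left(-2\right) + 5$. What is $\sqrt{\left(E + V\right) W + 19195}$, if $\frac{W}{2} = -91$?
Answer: $\sqrt{16829} \approx 129.73$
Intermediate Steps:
$W = -182$ ($W = 2 \left(-91\right) = -182$)
$E = -1$ ($E = -6 + 5 = -1$)
$\sqrt{\left(E + V\right) W + 19195} = \sqrt{\left(-1 + 14\right) \left(-182\right) + 19195} = \sqrt{13 \left(-182\right) + 19195} = \sqrt{-2366 + 19195} = \sqrt{16829}$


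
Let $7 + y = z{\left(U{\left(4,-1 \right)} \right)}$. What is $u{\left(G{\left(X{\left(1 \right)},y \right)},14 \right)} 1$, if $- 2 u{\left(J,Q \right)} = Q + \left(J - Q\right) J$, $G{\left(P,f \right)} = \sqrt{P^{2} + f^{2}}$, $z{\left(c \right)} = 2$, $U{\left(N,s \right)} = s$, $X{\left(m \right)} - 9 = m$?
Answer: $- \frac{139}{2} + 35 \sqrt{5} \approx 8.7624$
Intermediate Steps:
$X{\left(m \right)} = 9 + m$
$y = -5$ ($y = -7 + 2 = -5$)
$u{\left(J,Q \right)} = - \frac{Q}{2} - \frac{J \left(J - Q\right)}{2}$ ($u{\left(J,Q \right)} = - \frac{Q + \left(J - Q\right) J}{2} = - \frac{Q + J \left(J - Q\right)}{2} = - \frac{Q}{2} - \frac{J \left(J - Q\right)}{2}$)
$u{\left(G{\left(X{\left(1 \right)},y \right)},14 \right)} 1 = \left(\left(- \frac{1}{2}\right) 14 - \frac{\left(\sqrt{\left(9 + 1\right)^{2} + \left(-5\right)^{2}}\right)^{2}}{2} + \frac{1}{2} \sqrt{\left(9 + 1\right)^{2} + \left(-5\right)^{2}} \cdot 14\right) 1 = \left(-7 - \frac{\left(\sqrt{10^{2} + 25}\right)^{2}}{2} + \frac{1}{2} \sqrt{10^{2} + 25} \cdot 14\right) 1 = \left(-7 - \frac{\left(\sqrt{100 + 25}\right)^{2}}{2} + \frac{1}{2} \sqrt{100 + 25} \cdot 14\right) 1 = \left(-7 - \frac{\left(\sqrt{125}\right)^{2}}{2} + \frac{1}{2} \sqrt{125} \cdot 14\right) 1 = \left(-7 - \frac{\left(5 \sqrt{5}\right)^{2}}{2} + \frac{1}{2} \cdot 5 \sqrt{5} \cdot 14\right) 1 = \left(-7 - \frac{125}{2} + 35 \sqrt{5}\right) 1 = \left(- \frac{139}{2} + 35 \sqrt{5}\right) 1 = - \frac{139}{2} + 35 \sqrt{5}$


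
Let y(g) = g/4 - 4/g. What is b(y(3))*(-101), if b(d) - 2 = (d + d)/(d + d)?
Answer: -303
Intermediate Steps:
y(g) = -4/g + g/4 (y(g) = g*(¼) - 4/g = g/4 - 4/g = -4/g + g/4)
b(d) = 3 (b(d) = 2 + (d + d)/(d + d) = 2 + (2*d)/((2*d)) = 2 + (2*d)*(1/(2*d)) = 2 + 1 = 3)
b(y(3))*(-101) = 3*(-101) = -303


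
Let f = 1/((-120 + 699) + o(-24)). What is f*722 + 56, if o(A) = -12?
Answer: 32474/567 ≈ 57.273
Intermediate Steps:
f = 1/567 (f = 1/((-120 + 699) - 12) = 1/(579 - 12) = 1/567 ≈ 0.0017637)
f*722 + 56 = (1/567)*722 + 56 = 722/567 + 56 = 32474/567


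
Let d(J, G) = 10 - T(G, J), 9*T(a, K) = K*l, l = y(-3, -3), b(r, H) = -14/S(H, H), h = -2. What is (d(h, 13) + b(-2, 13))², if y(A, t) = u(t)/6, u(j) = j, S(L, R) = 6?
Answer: 4624/81 ≈ 57.086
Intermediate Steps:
y(A, t) = t/6
b(r, H) = -7/3 (b(r, H) = -14/6 = -14*⅙ = -7/3)
l = -½ (l = (⅙)*(-3) = -½ ≈ -0.50000)
T(a, K) = -K/18 (T(a, K) = (K*(-½))/9 = (-K/2)/9 = -K/18)
d(J, G) = 10 + J/18 (d(J, G) = 10 - (-1)*J/18 = 10 + J/18)
(d(h, 13) + b(-2, 13))² = ((10 + (1/18)*(-2)) - 7/3)² = ((10 - ⅑) - 7/3)² = (89/9 - 7/3)² = (68/9)² = 4624/81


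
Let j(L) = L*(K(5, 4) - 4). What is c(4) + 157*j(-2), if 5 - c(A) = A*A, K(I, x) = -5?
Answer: 2815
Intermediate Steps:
c(A) = 5 - A**2 (c(A) = 5 - A*A = 5 - A**2)
j(L) = -9*L (j(L) = L*(-5 - 4) = L*(-9) = -9*L)
c(4) + 157*j(-2) = (5 - 1*4**2) + 157*(-9*(-2)) = (5 - 1*16) + 157*18 = (5 - 16) + 2826 = -11 + 2826 = 2815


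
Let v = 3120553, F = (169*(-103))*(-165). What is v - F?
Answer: 248398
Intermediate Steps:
F = 2872155 (F = -17407*(-165) = 2872155)
v - F = 3120553 - 1*2872155 = 3120553 - 2872155 = 248398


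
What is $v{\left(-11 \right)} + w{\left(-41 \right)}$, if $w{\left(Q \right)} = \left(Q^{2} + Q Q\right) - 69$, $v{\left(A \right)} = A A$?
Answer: $3414$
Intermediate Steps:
$v{\left(A \right)} = A^{2}$
$w{\left(Q \right)} = -69 + 2 Q^{2}$ ($w{\left(Q \right)} = \left(Q^{2} + Q^{2}\right) - 69 = 2 Q^{2} - 69 = -69 + 2 Q^{2}$)
$v{\left(-11 \right)} + w{\left(-41 \right)} = \left(-11\right)^{2} - \left(69 - 2 \left(-41\right)^{2}\right) = 121 + \left(-69 + 2 \cdot 1681\right) = 121 + \left(-69 + 3362\right) = 121 + 3293 = 3414$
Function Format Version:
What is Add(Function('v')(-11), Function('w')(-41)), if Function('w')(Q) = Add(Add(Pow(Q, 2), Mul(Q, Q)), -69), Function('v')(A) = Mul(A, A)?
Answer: 3414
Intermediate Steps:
Function('v')(A) = Pow(A, 2)
Function('w')(Q) = Add(-69, Mul(2, Pow(Q, 2))) (Function('w')(Q) = Add(Add(Pow(Q, 2), Pow(Q, 2)), -69) = Add(Mul(2, Pow(Q, 2)), -69) = Add(-69, Mul(2, Pow(Q, 2))))
Add(Function('v')(-11), Function('w')(-41)) = Add(Pow(-11, 2), Add(-69, Mul(2, Pow(-41, 2)))) = Add(121, Add(-69, Mul(2, 1681))) = Add(121, Add(-69, 3362)) = Add(121, 3293) = 3414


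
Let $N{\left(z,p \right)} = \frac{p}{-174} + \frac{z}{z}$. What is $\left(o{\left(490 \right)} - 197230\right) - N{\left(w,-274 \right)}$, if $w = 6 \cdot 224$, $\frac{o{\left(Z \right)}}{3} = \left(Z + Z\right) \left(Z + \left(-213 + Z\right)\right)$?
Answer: $\frac{179024026}{87} \approx 2.0577 \cdot 10^{6}$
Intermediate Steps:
$o{\left(Z \right)} = 6 Z \left(-213 + 2 Z\right)$ ($o{\left(Z \right)} = 3 \left(Z + Z\right) \left(Z + \left(-213 + Z\right)\right) = 3 \cdot 2 Z \left(-213 + 2 Z\right) = 6 Z \left(-213 + 2 Z\right)$)
$w = 1344$
$N{\left(z,p \right)} = 1 - \frac{p}{174}$ ($N{\left(z,p \right)} = p \left(- \frac{1}{174}\right) + 1 = - \frac{p}{174} + 1 = 1 - \frac{p}{174}$)
$\left(o{\left(490 \right)} - 197230\right) - N{\left(w,-274 \right)} = \left(6 \cdot 490 \left(-213 + 2 \cdot 490\right) - 197230\right) - \left(1 - - \frac{137}{87}\right) = \left(6 \cdot 490 \left(-213 + 980\right) - 197230\right) - \left(1 + \frac{137}{87}\right) = \left(6 \cdot 490 \cdot 767 - 197230\right) - \frac{224}{87} = \left(2254980 - 197230\right) - \frac{224}{87} = 2057750 - \frac{224}{87} = \frac{179024026}{87}$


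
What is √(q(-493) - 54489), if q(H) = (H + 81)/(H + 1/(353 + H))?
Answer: I*√28841786780041/23007 ≈ 233.43*I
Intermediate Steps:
q(H) = (81 + H)/(H + 1/(353 + H))
√(q(-493) - 54489) = √((28593 + (-493)² + 434*(-493))/(1 + (-493)² + 353*(-493)) - 54489) = √((28593 + 243049 - 213962)/(1 + 243049 - 174029) - 54489) = √(57680/69021 - 54489) = √(-3760827589/69021) = I*√28841786780041/23007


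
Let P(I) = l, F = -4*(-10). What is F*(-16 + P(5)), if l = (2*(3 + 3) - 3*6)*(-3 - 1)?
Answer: 320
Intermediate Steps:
F = 40
l = 24 (l = (2*6 - 18)*(-4) = (12 - 18)*(-4) = -6*(-4) = 24)
P(I) = 24
F*(-16 + P(5)) = 40*(-16 + 24) = 40*8 = 320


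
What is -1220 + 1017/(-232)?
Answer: -284057/232 ≈ -1224.4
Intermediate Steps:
-1220 + 1017/(-232) = -1220 - 1/232*1017 = -1220 - 1017/232 = -284057/232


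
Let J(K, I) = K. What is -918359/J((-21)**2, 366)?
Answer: -918359/441 ≈ -2082.4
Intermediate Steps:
-918359/J((-21)**2, 366) = -918359/((-21)**2) = -918359/441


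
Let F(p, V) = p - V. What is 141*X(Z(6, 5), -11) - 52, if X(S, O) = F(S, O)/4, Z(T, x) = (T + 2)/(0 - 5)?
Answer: 5587/20 ≈ 279.35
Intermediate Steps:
Z(T, x) = -⅖ - T/5 (Z(T, x) = (2 + T)/(-5) = (2 + T)*(-⅕) = -⅖ - T/5)
X(S, O) = -O/4 + S/4 (X(S, O) = (S - O)/4 = (S - O)*(¼) = -O/4 + S/4)
141*X(Z(6, 5), -11) - 52 = 141*(-¼*(-11) + (-⅖ - ⅕*6)/4) - 52 = 141*(11/4 + (-⅖ - 6/5)/4) - 52 = 141*(11/4 + (¼)*(-8/5)) - 52 = 141*(11/4 - ⅖) - 52 = 141*(47/20) - 52 = 6627/20 - 52 = 5587/20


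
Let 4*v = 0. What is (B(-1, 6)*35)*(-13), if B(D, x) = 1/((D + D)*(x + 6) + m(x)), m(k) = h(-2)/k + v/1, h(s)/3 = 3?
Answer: 182/9 ≈ 20.222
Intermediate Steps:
v = 0 (v = (¼)*0 = 0)
h(s) = 9 (h(s) = 3*3 = 9)
m(k) = 9/k (m(k) = 9/k + 0/1 = 9/k + 0*1 = 9/k + 0 = 9/k)
B(D, x) = 1/(9/x + 2*D*(6 + x)) (B(D, x) = 1/((D + D)*(x + 6) + 9/x) = 1/((2*D)*(6 + x) + 9/x) = 1/(2*D*(6 + x) + 9/x) = 1/(9/x + 2*D*(6 + x)))
(B(-1, 6)*35)*(-13) = ((6/(9 + 2*(-1)*6*(6 + 6)))*35)*(-13) = ((6/(9 + 2*(-1)*6*12))*35)*(-13) = ((6/(9 - 144))*35)*(-13) = ((6/(-135))*35)*(-13) = ((6*(-1/135))*35)*(-13) = -2/45*35*(-13) = -14/9*(-13) = 182/9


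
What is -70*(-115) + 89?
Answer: 8139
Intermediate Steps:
-70*(-115) + 89 = 8050 + 89 = 8139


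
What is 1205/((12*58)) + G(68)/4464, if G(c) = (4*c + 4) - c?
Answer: 115081/64728 ≈ 1.7779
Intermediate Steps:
G(c) = 4 + 3*c (G(c) = (4 + 4*c) - c = 4 + 3*c)
1205/((12*58)) + G(68)/4464 = 1205/((12*58)) + (4 + 3*68)/4464 = 1205/696 + (4 + 204)*(1/4464) = 1205*(1/696) + 208*(1/4464) = 1205/696 + 13/279 = 115081/64728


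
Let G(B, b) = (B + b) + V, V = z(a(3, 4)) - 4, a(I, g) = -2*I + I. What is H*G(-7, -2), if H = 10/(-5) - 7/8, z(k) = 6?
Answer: 161/8 ≈ 20.125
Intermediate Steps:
a(I, g) = -I
V = 2 (V = 6 - 4 = 2)
G(B, b) = 2 + B + b (G(B, b) = (B + b) + 2 = 2 + B + b)
H = -23/8 (H = 10*(-⅕) - 7*⅛ = -2 - 7/8 = -23/8 ≈ -2.8750)
H*G(-7, -2) = -23*(2 - 7 - 2)/8 = -23/8*(-7) = 161/8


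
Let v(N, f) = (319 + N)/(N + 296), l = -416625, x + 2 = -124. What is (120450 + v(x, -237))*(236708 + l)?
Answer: -3684105174481/170 ≈ -2.1671e+10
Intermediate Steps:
x = -126 (x = -2 - 124 = -126)
v(N, f) = (319 + N)/(296 + N)
(120450 + v(x, -237))*(236708 + l) = (120450 + (319 - 126)/(296 - 126))*(236708 - 416625) = (120450 + 193/170)*(-179917) = (20476693/170)*(-179917) = -3684105174481/170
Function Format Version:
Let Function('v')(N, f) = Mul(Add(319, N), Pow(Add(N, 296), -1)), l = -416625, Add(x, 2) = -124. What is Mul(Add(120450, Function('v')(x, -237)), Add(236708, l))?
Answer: Rational(-3684105174481, 170) ≈ -2.1671e+10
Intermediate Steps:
x = -126 (x = Add(-2, -124) = -126)
Function('v')(N, f) = Mul(Pow(Add(296, N), -1), Add(319, N)) (Function('v')(N, f) = Mul(Add(319, N), Pow(Add(296, N), -1)) = Mul(Pow(Add(296, N), -1), Add(319, N)))
Mul(Add(120450, Function('v')(x, -237)), Add(236708, l)) = Mul(Add(120450, Mul(Pow(Add(296, -126), -1), Add(319, -126))), Add(236708, -416625)) = Mul(Add(120450, Mul(Pow(170, -1), 193)), -179917) = Mul(Add(120450, Mul(Rational(1, 170), 193)), -179917) = Mul(Add(120450, Rational(193, 170)), -179917) = Mul(Rational(20476693, 170), -179917) = Rational(-3684105174481, 170)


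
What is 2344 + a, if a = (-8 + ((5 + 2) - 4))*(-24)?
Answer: 2464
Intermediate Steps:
a = 120 (a = (-8 + (7 - 4))*(-24) = (-8 + 3)*(-24) = -5*(-24) = 120)
2344 + a = 2344 + 120 = 2464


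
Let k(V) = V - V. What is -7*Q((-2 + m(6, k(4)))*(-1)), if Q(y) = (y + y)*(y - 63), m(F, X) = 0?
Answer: 1708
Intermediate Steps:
k(V) = 0
Q(y) = 2*y*(-63 + y) (Q(y) = (2*y)*(-63 + y) = 2*y*(-63 + y))
-7*Q((-2 + m(6, k(4)))*(-1)) = -14*(-2 + 0)*(-1)*(-63 + (-2 + 0)*(-1)) = -14*(-2*(-1))*(-63 - 2*(-1)) = -14*2*(-63 + 2) = -14*2*(-61) = -7*(-244) = 1708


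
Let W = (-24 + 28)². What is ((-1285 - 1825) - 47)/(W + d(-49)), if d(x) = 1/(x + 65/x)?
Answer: -7785162/39407 ≈ -197.56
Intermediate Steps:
W = 16 (W = 4² = 16)
((-1285 - 1825) - 47)/(W + d(-49)) = ((-1285 - 1825) - 47)/(16 - 49/(65 + (-49)²)) = (-3110 - 47)/(16 - 49/(65 + 2401)) = -3157/(16 - 49/2466) = -3157/39407/2466 = -3157*2466/39407 = -7785162/39407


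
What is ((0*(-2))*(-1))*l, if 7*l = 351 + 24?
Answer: 0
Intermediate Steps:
l = 375/7 (l = (351 + 24)/7 = (⅐)*375 = 375/7 ≈ 53.571)
((0*(-2))*(-1))*l = ((0*(-2))*(-1))*(375/7) = (0*(-1))*(375/7) = 0*(375/7) = 0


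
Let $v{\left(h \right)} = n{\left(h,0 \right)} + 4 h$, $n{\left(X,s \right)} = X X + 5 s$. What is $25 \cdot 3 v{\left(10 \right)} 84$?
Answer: $882000$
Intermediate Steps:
$n{\left(X,s \right)} = X^{2} + 5 s$
$v{\left(h \right)} = h^{2} + 4 h$ ($v{\left(h \right)} = \left(h^{2} + 5 \cdot 0\right) + 4 h = \left(h^{2} + 0\right) + 4 h = h^{2} + 4 h$)
$25 \cdot 3 v{\left(10 \right)} 84 = 25 \cdot 3 \cdot 10 \left(4 + 10\right) 84 = 75 \cdot 10 \cdot 14 \cdot 84 = 75 \cdot 140 \cdot 84 = 10500 \cdot 84 = 882000$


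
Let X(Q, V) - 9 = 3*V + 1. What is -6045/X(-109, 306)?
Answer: -6045/928 ≈ -6.5140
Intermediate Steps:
X(Q, V) = 10 + 3*V (X(Q, V) = 9 + (3*V + 1) = 9 + (1 + 3*V) = 10 + 3*V)
-6045/X(-109, 306) = -6045/(10 + 3*306) = -6045/(10 + 918) = -6045/928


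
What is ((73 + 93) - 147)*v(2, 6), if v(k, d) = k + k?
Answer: 76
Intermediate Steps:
v(k, d) = 2*k
((73 + 93) - 147)*v(2, 6) = ((73 + 93) - 147)*(2*2) = (166 - 147)*4 = 19*4 = 76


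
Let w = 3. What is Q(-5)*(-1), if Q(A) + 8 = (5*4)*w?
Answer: -52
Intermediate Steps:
Q(A) = 52 (Q(A) = -8 + (5*4)*3 = -8 + 20*3 = -8 + 60 = 52)
Q(-5)*(-1) = 52*(-1) = -52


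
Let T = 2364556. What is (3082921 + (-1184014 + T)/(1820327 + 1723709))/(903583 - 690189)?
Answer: 5462992094849/378138009092 ≈ 14.447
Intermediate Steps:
(3082921 + (-1184014 + T)/(1820327 + 1723709))/(903583 - 690189) = (3082921 + (-1184014 + 2364556)/(1820327 + 1723709))/(903583 - 690189) = (3082921 + 1180542/3544036)/213394 = (3082921 + 1180542*(1/3544036))*(1/213394) = (3082921 + 590271/1772018)*(1/213394) = (5462992094849/1772018)*(1/213394) = 5462992094849/378138009092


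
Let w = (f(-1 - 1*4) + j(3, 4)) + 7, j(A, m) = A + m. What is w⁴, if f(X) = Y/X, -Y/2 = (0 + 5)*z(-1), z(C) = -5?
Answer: 256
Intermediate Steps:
Y = 50 (Y = -2*(0 + 5)*(-5) = -10*(-5) = -2*(-25) = 50)
f(X) = 50/X
w = 4 (w = (50/(-1 - 1*4) + (3 + 4)) + 7 = (50/(-1 - 4) + 7) + 7 = (50/(-5) + 7) + 7 = (50*(-⅕) + 7) + 7 = (-10 + 7) + 7 = -3 + 7 = 4)
w⁴ = 4⁴ = 256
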